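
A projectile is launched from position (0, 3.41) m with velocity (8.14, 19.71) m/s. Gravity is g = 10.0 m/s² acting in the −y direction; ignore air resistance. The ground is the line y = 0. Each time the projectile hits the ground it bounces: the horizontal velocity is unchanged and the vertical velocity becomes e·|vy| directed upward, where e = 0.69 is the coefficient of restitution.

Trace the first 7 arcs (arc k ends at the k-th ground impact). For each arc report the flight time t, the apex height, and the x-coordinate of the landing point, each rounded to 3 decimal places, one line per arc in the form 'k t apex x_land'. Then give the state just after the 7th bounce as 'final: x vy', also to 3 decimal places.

Arc 1: start y=3.410, vy=19.710 → t=4.108, apex=22.834, x_land=33.439, impact vy=-21.370
  bounce: vy ← 0.69·21.370 = 14.745
Arc 2: start y=0.000, vy=14.745 → t=2.949, apex=10.871, x_land=57.445, impact vy=-14.745
  bounce: vy ← 0.69·14.745 = 10.174
Arc 3: start y=0.000, vy=10.174 → t=2.035, apex=5.176, x_land=74.009, impact vy=-10.174
  bounce: vy ← 0.69·10.174 = 7.020
Arc 4: start y=0.000, vy=7.020 → t=1.404, apex=2.464, x_land=85.438, impact vy=-7.020
  bounce: vy ← 0.69·7.020 = 4.844
Arc 5: start y=0.000, vy=4.844 → t=0.969, apex=1.173, x_land=93.324, impact vy=-4.844
  bounce: vy ← 0.69·4.844 = 3.342
Arc 6: start y=0.000, vy=3.342 → t=0.668, apex=0.559, x_land=98.765, impact vy=-3.342
  bounce: vy ← 0.69·3.342 = 2.306
Arc 7: start y=0.000, vy=2.306 → t=0.461, apex=0.266, x_land=102.520, impact vy=-2.306
  bounce: vy ← 0.69·2.306 = 1.591

1 4.108 22.834 33.439
2 2.949 10.871 57.445
3 2.035 5.176 74.009
4 1.404 2.464 85.438
5 0.969 1.173 93.324
6 0.668 0.559 98.765
7 0.461 0.266 102.520
final: 102.520 1.591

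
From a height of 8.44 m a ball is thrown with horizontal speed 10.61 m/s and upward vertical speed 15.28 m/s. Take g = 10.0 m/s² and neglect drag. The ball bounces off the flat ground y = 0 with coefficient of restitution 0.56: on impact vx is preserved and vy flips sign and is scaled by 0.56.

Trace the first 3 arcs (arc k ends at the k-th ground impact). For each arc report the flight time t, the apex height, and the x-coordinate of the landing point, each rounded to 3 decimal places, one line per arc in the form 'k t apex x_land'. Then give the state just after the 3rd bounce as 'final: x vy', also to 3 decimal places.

Arc 1: start y=8.440, vy=15.280 → t=3.534, apex=20.114, x_land=37.492, impact vy=-20.057
  bounce: vy ← 0.56·20.057 = 11.232
Arc 2: start y=0.000, vy=11.232 → t=2.246, apex=6.308, x_land=61.326, impact vy=-11.232
  bounce: vy ← 0.56·11.232 = 6.290
Arc 3: start y=0.000, vy=6.290 → t=1.258, apex=1.978, x_land=74.673, impact vy=-6.290
  bounce: vy ← 0.56·6.290 = 3.522

1 3.534 20.114 37.492
2 2.246 6.308 61.326
3 1.258 1.978 74.673
final: 74.673 3.522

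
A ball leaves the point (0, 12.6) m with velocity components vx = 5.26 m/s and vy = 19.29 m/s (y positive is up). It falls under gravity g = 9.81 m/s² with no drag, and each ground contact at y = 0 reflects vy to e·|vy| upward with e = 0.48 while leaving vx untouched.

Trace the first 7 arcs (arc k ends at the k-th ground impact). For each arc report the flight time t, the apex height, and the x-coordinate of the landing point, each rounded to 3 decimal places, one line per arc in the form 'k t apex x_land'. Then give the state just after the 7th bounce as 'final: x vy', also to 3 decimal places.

1 4.503 31.566 23.687
2 2.435 7.273 36.497
3 1.169 1.676 42.645
4 0.561 0.386 45.597
5 0.269 0.089 47.013
6 0.129 0.020 47.693
7 0.062 0.005 48.020
final: 48.020 0.146

Arc 1: start y=12.600, vy=19.290 → t=4.503, apex=31.566, x_land=23.687, impact vy=-24.886
  bounce: vy ← 0.48·24.886 = 11.945
Arc 2: start y=0.000, vy=11.945 → t=2.435, apex=7.273, x_land=36.497, impact vy=-11.945
  bounce: vy ← 0.48·11.945 = 5.734
Arc 3: start y=0.000, vy=5.734 → t=1.169, apex=1.676, x_land=42.645, impact vy=-5.734
  bounce: vy ← 0.48·5.734 = 2.752
Arc 4: start y=0.000, vy=2.752 → t=0.561, apex=0.386, x_land=45.597, impact vy=-2.752
  bounce: vy ← 0.48·2.752 = 1.321
Arc 5: start y=0.000, vy=1.321 → t=0.269, apex=0.089, x_land=47.013, impact vy=-1.321
  bounce: vy ← 0.48·1.321 = 0.634
Arc 6: start y=0.000, vy=0.634 → t=0.129, apex=0.020, x_land=47.693, impact vy=-0.634
  bounce: vy ← 0.48·0.634 = 0.304
Arc 7: start y=0.000, vy=0.304 → t=0.062, apex=0.005, x_land=48.020, impact vy=-0.304
  bounce: vy ← 0.48·0.304 = 0.146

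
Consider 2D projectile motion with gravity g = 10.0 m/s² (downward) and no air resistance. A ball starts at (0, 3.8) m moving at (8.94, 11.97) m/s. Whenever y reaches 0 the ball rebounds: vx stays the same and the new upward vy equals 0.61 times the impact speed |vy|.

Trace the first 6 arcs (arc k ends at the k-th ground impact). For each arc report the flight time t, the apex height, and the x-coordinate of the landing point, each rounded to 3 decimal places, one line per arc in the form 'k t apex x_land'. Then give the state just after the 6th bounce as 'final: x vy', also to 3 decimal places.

1 2.678 10.964 23.940
2 1.807 4.080 40.091
3 1.102 1.518 49.943
4 0.672 0.565 55.952
5 0.410 0.210 59.618
6 0.250 0.078 61.855
final: 61.855 0.763

Arc 1: start y=3.800, vy=11.970 → t=2.678, apex=10.964, x_land=23.940, impact vy=-14.808
  bounce: vy ← 0.61·14.808 = 9.033
Arc 2: start y=0.000, vy=9.033 → t=1.807, apex=4.080, x_land=40.091, impact vy=-9.033
  bounce: vy ← 0.61·9.033 = 5.510
Arc 3: start y=0.000, vy=5.510 → t=1.102, apex=1.518, x_land=49.943, impact vy=-5.510
  bounce: vy ← 0.61·5.510 = 3.361
Arc 4: start y=0.000, vy=3.361 → t=0.672, apex=0.565, x_land=55.952, impact vy=-3.361
  bounce: vy ← 0.61·3.361 = 2.050
Arc 5: start y=0.000, vy=2.050 → t=0.410, apex=0.210, x_land=59.618, impact vy=-2.050
  bounce: vy ← 0.61·2.050 = 1.251
Arc 6: start y=0.000, vy=1.251 → t=0.250, apex=0.078, x_land=61.855, impact vy=-1.251
  bounce: vy ← 0.61·1.251 = 0.763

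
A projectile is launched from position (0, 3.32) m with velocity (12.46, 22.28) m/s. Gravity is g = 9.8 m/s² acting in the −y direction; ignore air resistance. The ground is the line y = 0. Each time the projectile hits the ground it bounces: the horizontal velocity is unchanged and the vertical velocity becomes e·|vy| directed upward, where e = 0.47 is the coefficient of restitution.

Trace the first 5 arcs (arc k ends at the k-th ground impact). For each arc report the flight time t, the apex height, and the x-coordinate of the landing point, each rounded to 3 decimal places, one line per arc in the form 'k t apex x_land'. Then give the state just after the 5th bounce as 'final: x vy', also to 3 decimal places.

Arc 1: start y=3.320, vy=22.280 → t=4.691, apex=28.646, x_land=58.454, impact vy=-23.695
  bounce: vy ← 0.47·23.695 = 11.137
Arc 2: start y=0.000, vy=11.137 → t=2.273, apex=6.328, x_land=86.774, impact vy=-11.137
  bounce: vy ← 0.47·11.137 = 5.234
Arc 3: start y=0.000, vy=5.234 → t=1.068, apex=1.398, x_land=100.084, impact vy=-5.234
  bounce: vy ← 0.47·5.234 = 2.460
Arc 4: start y=0.000, vy=2.460 → t=0.502, apex=0.309, x_land=106.340, impact vy=-2.460
  bounce: vy ← 0.47·2.460 = 1.156
Arc 5: start y=0.000, vy=1.156 → t=0.236, apex=0.068, x_land=109.280, impact vy=-1.156
  bounce: vy ← 0.47·1.156 = 0.543

1 4.691 28.646 58.454
2 2.273 6.328 86.774
3 1.068 1.398 100.084
4 0.502 0.309 106.340
5 0.236 0.068 109.280
final: 109.280 0.543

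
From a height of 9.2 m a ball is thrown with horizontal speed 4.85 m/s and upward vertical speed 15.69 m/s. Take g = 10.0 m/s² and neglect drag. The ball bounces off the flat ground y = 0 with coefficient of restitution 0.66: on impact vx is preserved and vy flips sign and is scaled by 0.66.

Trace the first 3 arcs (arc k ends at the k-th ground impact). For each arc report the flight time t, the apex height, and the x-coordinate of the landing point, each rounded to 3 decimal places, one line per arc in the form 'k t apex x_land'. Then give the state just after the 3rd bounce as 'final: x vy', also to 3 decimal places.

1 3.643 21.509 17.669
2 2.738 9.369 30.947
3 1.807 4.081 39.711
final: 39.711 5.963

Arc 1: start y=9.200, vy=15.690 → t=3.643, apex=21.509, x_land=17.669, impact vy=-20.741
  bounce: vy ← 0.66·20.741 = 13.689
Arc 2: start y=0.000, vy=13.689 → t=2.738, apex=9.369, x_land=30.947, impact vy=-13.689
  bounce: vy ← 0.66·13.689 = 9.035
Arc 3: start y=0.000, vy=9.035 → t=1.807, apex=4.081, x_land=39.711, impact vy=-9.035
  bounce: vy ← 0.66·9.035 = 5.963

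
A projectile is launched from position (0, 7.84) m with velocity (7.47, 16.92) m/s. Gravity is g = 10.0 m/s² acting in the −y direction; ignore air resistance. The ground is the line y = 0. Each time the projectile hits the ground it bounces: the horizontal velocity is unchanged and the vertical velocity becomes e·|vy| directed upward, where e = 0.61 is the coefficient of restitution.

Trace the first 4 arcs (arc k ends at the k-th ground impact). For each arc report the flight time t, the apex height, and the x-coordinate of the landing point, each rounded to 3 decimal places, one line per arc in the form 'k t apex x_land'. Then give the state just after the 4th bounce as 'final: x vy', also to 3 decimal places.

Arc 1: start y=7.840, vy=16.920 → t=3.797, apex=22.154, x_land=28.363, impact vy=-21.050
  bounce: vy ← 0.61·21.050 = 12.840
Arc 2: start y=0.000, vy=12.840 → t=2.568, apex=8.244, x_land=47.547, impact vy=-12.840
  bounce: vy ← 0.61·12.840 = 7.833
Arc 3: start y=0.000, vy=7.833 → t=1.567, apex=3.067, x_land=59.249, impact vy=-7.833
  bounce: vy ← 0.61·7.833 = 4.778
Arc 4: start y=0.000, vy=4.778 → t=0.956, apex=1.141, x_land=66.387, impact vy=-4.778
  bounce: vy ← 0.61·4.778 = 2.914

1 3.797 22.154 28.363
2 2.568 8.244 47.547
3 1.567 3.067 59.249
4 0.956 1.141 66.387
final: 66.387 2.914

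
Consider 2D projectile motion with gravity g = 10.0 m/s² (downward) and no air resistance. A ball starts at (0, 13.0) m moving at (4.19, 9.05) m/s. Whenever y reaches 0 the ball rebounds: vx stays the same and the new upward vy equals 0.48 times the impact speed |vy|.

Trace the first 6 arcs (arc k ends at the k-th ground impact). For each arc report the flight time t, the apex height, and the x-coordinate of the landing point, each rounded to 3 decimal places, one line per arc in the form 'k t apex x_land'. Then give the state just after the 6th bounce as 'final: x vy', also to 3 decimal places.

1 2.754 17.095 11.540
2 1.775 3.939 18.977
3 0.852 0.907 22.547
4 0.409 0.209 24.261
5 0.196 0.048 25.083
6 0.094 0.011 25.478
final: 25.478 0.226

Arc 1: start y=13.000, vy=9.050 → t=2.754, apex=17.095, x_land=11.540, impact vy=-18.491
  bounce: vy ← 0.48·18.491 = 8.875
Arc 2: start y=0.000, vy=8.875 → t=1.775, apex=3.939, x_land=18.977, impact vy=-8.875
  bounce: vy ← 0.48·8.875 = 4.260
Arc 3: start y=0.000, vy=4.260 → t=0.852, apex=0.907, x_land=22.547, impact vy=-4.260
  bounce: vy ← 0.48·4.260 = 2.045
Arc 4: start y=0.000, vy=2.045 → t=0.409, apex=0.209, x_land=24.261, impact vy=-2.045
  bounce: vy ← 0.48·2.045 = 0.982
Arc 5: start y=0.000, vy=0.982 → t=0.196, apex=0.048, x_land=25.083, impact vy=-0.982
  bounce: vy ← 0.48·0.982 = 0.471
Arc 6: start y=0.000, vy=0.471 → t=0.094, apex=0.011, x_land=25.478, impact vy=-0.471
  bounce: vy ← 0.48·0.471 = 0.226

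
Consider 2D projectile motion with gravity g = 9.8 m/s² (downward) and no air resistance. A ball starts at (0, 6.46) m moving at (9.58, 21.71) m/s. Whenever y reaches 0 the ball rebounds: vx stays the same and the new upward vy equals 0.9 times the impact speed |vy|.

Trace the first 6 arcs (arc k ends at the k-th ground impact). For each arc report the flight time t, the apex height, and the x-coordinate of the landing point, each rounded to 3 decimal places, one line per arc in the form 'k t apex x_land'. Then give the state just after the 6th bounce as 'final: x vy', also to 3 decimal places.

1 4.710 30.507 45.127
2 4.491 24.711 88.153
3 4.042 20.016 126.878
4 3.638 16.213 161.730
5 3.274 13.132 193.096
6 2.947 10.637 221.326
final: 221.326 12.995

Arc 1: start y=6.460, vy=21.710 → t=4.710, apex=30.507, x_land=45.127, impact vy=-24.453
  bounce: vy ← 0.9·24.453 = 22.008
Arc 2: start y=0.000, vy=22.008 → t=4.491, apex=24.711, x_land=88.153, impact vy=-22.008
  bounce: vy ← 0.9·22.008 = 19.807
Arc 3: start y=0.000, vy=19.807 → t=4.042, apex=20.016, x_land=126.878, impact vy=-19.807
  bounce: vy ← 0.9·19.807 = 17.826
Arc 4: start y=0.000, vy=17.826 → t=3.638, apex=16.213, x_land=161.730, impact vy=-17.826
  bounce: vy ← 0.9·17.826 = 16.043
Arc 5: start y=0.000, vy=16.043 → t=3.274, apex=13.132, x_land=193.096, impact vy=-16.043
  bounce: vy ← 0.9·16.043 = 14.439
Arc 6: start y=0.000, vy=14.439 → t=2.947, apex=10.637, x_land=221.326, impact vy=-14.439
  bounce: vy ← 0.9·14.439 = 12.995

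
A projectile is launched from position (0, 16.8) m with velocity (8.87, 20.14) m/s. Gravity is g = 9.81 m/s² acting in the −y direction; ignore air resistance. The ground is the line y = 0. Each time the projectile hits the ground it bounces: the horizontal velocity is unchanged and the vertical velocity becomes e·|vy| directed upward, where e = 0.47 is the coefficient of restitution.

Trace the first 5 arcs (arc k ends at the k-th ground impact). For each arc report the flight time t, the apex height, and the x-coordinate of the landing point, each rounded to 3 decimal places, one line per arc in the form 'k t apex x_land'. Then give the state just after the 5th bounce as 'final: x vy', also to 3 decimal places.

1 4.817 37.474 42.727
2 2.598 8.278 65.773
3 1.221 1.829 76.605
4 0.574 0.404 81.696
5 0.270 0.089 84.088
final: 84.088 0.622

Arc 1: start y=16.800, vy=20.140 → t=4.817, apex=37.474, x_land=42.727, impact vy=-27.115
  bounce: vy ← 0.47·27.115 = 12.744
Arc 2: start y=0.000, vy=12.744 → t=2.598, apex=8.278, x_land=65.773, impact vy=-12.744
  bounce: vy ← 0.47·12.744 = 5.990
Arc 3: start y=0.000, vy=5.990 → t=1.221, apex=1.829, x_land=76.605, impact vy=-5.990
  bounce: vy ← 0.47·5.990 = 2.815
Arc 4: start y=0.000, vy=2.815 → t=0.574, apex=0.404, x_land=81.696, impact vy=-2.815
  bounce: vy ← 0.47·2.815 = 1.323
Arc 5: start y=0.000, vy=1.323 → t=0.270, apex=0.089, x_land=84.088, impact vy=-1.323
  bounce: vy ← 0.47·1.323 = 0.622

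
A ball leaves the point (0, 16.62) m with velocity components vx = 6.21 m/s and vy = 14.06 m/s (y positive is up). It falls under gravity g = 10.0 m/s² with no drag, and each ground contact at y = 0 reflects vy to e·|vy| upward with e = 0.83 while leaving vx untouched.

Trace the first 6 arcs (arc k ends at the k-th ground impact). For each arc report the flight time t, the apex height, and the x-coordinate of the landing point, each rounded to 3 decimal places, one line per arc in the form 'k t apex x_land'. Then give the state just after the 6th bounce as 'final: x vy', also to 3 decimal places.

Arc 1: start y=16.620, vy=14.060 → t=3.708, apex=26.504, x_land=23.029, impact vy=-23.024
  bounce: vy ← 0.83·23.024 = 19.110
Arc 2: start y=0.000, vy=19.110 → t=3.822, apex=18.259, x_land=46.763, impact vy=-19.110
  bounce: vy ← 0.83·19.110 = 15.861
Arc 3: start y=0.000, vy=15.861 → t=3.172, apex=12.578, x_land=66.462, impact vy=-15.861
  bounce: vy ← 0.83·15.861 = 13.165
Arc 4: start y=0.000, vy=13.165 → t=2.633, apex=8.665, x_land=82.813, impact vy=-13.165
  bounce: vy ← 0.83·13.165 = 10.927
Arc 5: start y=0.000, vy=10.927 → t=2.185, apex=5.970, x_land=96.383, impact vy=-10.927
  bounce: vy ← 0.83·10.927 = 9.069
Arc 6: start y=0.000, vy=9.069 → t=1.814, apex=4.112, x_land=107.647, impact vy=-9.069
  bounce: vy ← 0.83·9.069 = 7.527

1 3.708 26.504 23.029
2 3.822 18.259 46.763
3 3.172 12.578 66.462
4 2.633 8.665 82.813
5 2.185 5.970 96.383
6 1.814 4.112 107.647
final: 107.647 7.527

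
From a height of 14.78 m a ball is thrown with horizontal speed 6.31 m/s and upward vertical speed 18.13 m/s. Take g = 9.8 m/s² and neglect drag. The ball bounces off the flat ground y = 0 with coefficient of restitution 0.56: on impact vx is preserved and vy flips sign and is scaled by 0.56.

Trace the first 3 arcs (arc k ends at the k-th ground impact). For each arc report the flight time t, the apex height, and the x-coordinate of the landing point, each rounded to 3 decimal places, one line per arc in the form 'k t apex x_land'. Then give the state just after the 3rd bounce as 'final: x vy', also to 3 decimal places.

1 4.387 31.550 27.685
2 2.842 9.894 45.618
3 1.592 3.103 55.660
final: 55.660 4.367

Arc 1: start y=14.780, vy=18.130 → t=4.387, apex=31.550, x_land=27.685, impact vy=-24.867
  bounce: vy ← 0.56·24.867 = 13.926
Arc 2: start y=0.000, vy=13.926 → t=2.842, apex=9.894, x_land=45.618, impact vy=-13.926
  bounce: vy ← 0.56·13.926 = 7.798
Arc 3: start y=0.000, vy=7.798 → t=1.592, apex=3.103, x_land=55.660, impact vy=-7.798
  bounce: vy ← 0.56·7.798 = 4.367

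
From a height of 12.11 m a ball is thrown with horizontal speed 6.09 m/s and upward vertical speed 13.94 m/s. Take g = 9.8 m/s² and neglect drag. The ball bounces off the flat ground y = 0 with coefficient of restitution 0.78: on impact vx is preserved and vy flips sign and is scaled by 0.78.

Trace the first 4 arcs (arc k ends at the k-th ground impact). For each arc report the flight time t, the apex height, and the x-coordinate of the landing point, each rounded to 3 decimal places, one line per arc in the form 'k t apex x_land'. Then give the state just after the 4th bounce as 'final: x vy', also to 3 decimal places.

Arc 1: start y=12.110, vy=13.940 → t=3.543, apex=22.024, x_land=21.574, impact vy=-20.777
  bounce: vy ← 0.78·20.777 = 16.206
Arc 2: start y=0.000, vy=16.206 → t=3.307, apex=13.400, x_land=41.716, impact vy=-16.206
  bounce: vy ← 0.78·16.206 = 12.641
Arc 3: start y=0.000, vy=12.641 → t=2.580, apex=8.152, x_land=57.426, impact vy=-12.641
  bounce: vy ← 0.78·12.641 = 9.860
Arc 4: start y=0.000, vy=9.860 → t=2.012, apex=4.960, x_land=69.681, impact vy=-9.860
  bounce: vy ← 0.78·9.860 = 7.691

1 3.543 22.024 21.574
2 3.307 13.400 41.716
3 2.580 8.152 57.426
4 2.012 4.960 69.681
final: 69.681 7.691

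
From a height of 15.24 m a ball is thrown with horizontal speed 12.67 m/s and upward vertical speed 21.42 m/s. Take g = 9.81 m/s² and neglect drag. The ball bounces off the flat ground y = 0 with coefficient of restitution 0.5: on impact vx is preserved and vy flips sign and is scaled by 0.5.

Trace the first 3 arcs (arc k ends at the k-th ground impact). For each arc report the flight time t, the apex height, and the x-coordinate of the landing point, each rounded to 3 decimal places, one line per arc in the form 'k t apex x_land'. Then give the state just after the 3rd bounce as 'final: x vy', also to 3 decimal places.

1 4.990 38.625 63.219
2 2.806 9.656 98.773
3 1.403 2.414 116.551
final: 116.551 3.441

Arc 1: start y=15.240, vy=21.420 → t=4.990, apex=38.625, x_land=63.219, impact vy=-27.529
  bounce: vy ← 0.5·27.529 = 13.764
Arc 2: start y=0.000, vy=13.764 → t=2.806, apex=9.656, x_land=98.773, impact vy=-13.764
  bounce: vy ← 0.5·13.764 = 6.882
Arc 3: start y=0.000, vy=6.882 → t=1.403, apex=2.414, x_land=116.551, impact vy=-6.882
  bounce: vy ← 0.5·6.882 = 3.441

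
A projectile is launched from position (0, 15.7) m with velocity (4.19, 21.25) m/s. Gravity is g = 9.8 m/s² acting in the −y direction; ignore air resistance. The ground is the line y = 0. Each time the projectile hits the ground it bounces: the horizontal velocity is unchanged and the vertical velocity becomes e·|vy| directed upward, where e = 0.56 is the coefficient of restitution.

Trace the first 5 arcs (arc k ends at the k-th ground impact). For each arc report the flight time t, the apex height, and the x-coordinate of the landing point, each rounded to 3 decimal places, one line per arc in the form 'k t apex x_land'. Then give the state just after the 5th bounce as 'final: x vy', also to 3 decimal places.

Arc 1: start y=15.700, vy=21.250 → t=4.980, apex=38.739, x_land=20.867, impact vy=-27.555
  bounce: vy ← 0.56·27.555 = 15.431
Arc 2: start y=0.000, vy=15.431 → t=3.149, apex=12.149, x_land=34.062, impact vy=-15.431
  bounce: vy ← 0.56·15.431 = 8.641
Arc 3: start y=0.000, vy=8.641 → t=1.764, apex=3.810, x_land=41.451, impact vy=-8.641
  bounce: vy ← 0.56·8.641 = 4.839
Arc 4: start y=0.000, vy=4.839 → t=0.988, apex=1.195, x_land=45.589, impact vy=-4.839
  bounce: vy ← 0.56·4.839 = 2.710
Arc 5: start y=0.000, vy=2.710 → t=0.553, apex=0.375, x_land=47.906, impact vy=-2.710
  bounce: vy ← 0.56·2.710 = 1.518

1 4.980 38.739 20.867
2 3.149 12.149 34.062
3 1.764 3.810 41.451
4 0.988 1.195 45.589
5 0.553 0.375 47.906
final: 47.906 1.518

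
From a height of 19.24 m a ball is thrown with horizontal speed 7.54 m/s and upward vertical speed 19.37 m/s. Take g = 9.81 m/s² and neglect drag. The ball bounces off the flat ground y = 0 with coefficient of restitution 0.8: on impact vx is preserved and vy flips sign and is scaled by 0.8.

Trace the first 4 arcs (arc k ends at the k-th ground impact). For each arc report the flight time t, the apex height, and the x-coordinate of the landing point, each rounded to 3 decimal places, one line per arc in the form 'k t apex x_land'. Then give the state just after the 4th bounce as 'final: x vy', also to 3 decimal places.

Arc 1: start y=19.240, vy=19.370 → t=4.771, apex=38.363, x_land=35.975, impact vy=-27.435
  bounce: vy ← 0.8·27.435 = 21.948
Arc 2: start y=0.000, vy=21.948 → t=4.475, apex=24.552, x_land=69.713, impact vy=-21.948
  bounce: vy ← 0.8·21.948 = 17.558
Arc 3: start y=0.000, vy=17.558 → t=3.580, apex=15.714, x_land=96.704, impact vy=-17.558
  bounce: vy ← 0.8·17.558 = 14.047
Arc 4: start y=0.000, vy=14.047 → t=2.864, apex=10.057, x_land=118.297, impact vy=-14.047
  bounce: vy ← 0.8·14.047 = 11.237

1 4.771 38.363 35.975
2 4.475 24.552 69.713
3 3.580 15.714 96.704
4 2.864 10.057 118.297
final: 118.297 11.237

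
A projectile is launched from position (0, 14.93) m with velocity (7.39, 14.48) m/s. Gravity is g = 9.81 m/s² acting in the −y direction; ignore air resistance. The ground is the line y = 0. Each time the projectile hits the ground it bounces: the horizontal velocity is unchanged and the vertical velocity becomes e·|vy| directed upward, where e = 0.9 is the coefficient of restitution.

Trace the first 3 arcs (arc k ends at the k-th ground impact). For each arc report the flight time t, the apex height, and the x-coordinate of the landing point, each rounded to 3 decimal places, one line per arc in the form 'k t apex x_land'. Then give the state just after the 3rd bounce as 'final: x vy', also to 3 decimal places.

1 3.761 25.617 27.796
2 4.114 20.749 58.195
3 3.702 16.807 85.554
final: 85.554 16.343

Arc 1: start y=14.930, vy=14.480 → t=3.761, apex=25.617, x_land=27.796, impact vy=-22.419
  bounce: vy ← 0.9·22.419 = 20.177
Arc 2: start y=0.000, vy=20.177 → t=4.114, apex=20.749, x_land=58.195, impact vy=-20.177
  bounce: vy ← 0.9·20.177 = 18.159
Arc 3: start y=0.000, vy=18.159 → t=3.702, apex=16.807, x_land=85.554, impact vy=-18.159
  bounce: vy ← 0.9·18.159 = 16.343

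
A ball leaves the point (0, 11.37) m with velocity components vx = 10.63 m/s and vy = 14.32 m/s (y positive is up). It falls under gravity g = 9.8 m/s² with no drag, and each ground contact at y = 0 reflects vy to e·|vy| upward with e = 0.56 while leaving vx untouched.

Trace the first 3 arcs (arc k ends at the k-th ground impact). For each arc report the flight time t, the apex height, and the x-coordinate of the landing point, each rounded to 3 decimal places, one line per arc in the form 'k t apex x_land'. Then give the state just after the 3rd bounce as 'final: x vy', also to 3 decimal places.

1 3.572 21.832 37.971
2 2.364 6.847 63.102
3 1.324 2.147 77.175
final: 77.175 3.633

Arc 1: start y=11.370, vy=14.320 → t=3.572, apex=21.832, x_land=37.971, impact vy=-20.686
  bounce: vy ← 0.56·20.686 = 11.584
Arc 2: start y=0.000, vy=11.584 → t=2.364, apex=6.847, x_land=63.102, impact vy=-11.584
  bounce: vy ← 0.56·11.584 = 6.487
Arc 3: start y=0.000, vy=6.487 → t=1.324, apex=2.147, x_land=77.175, impact vy=-6.487
  bounce: vy ← 0.56·6.487 = 3.633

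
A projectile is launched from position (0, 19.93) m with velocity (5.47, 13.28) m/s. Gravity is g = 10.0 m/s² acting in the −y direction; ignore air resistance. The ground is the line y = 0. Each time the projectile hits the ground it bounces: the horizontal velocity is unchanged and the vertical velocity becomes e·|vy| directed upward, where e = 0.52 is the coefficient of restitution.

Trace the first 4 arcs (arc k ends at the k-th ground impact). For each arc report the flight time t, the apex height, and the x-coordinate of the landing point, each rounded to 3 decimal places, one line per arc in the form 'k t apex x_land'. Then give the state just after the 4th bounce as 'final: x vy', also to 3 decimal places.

1 3.726 28.748 20.380
2 2.494 7.773 34.021
3 1.297 2.102 41.114
4 0.674 0.568 44.803
final: 44.803 1.753

Arc 1: start y=19.930, vy=13.280 → t=3.726, apex=28.748, x_land=20.380, impact vy=-23.978
  bounce: vy ← 0.52·23.978 = 12.469
Arc 2: start y=0.000, vy=12.469 → t=2.494, apex=7.773, x_land=34.021, impact vy=-12.469
  bounce: vy ← 0.52·12.469 = 6.484
Arc 3: start y=0.000, vy=6.484 → t=1.297, apex=2.102, x_land=41.114, impact vy=-6.484
  bounce: vy ← 0.52·6.484 = 3.372
Arc 4: start y=0.000, vy=3.372 → t=0.674, apex=0.568, x_land=44.803, impact vy=-3.372
  bounce: vy ← 0.52·3.372 = 1.753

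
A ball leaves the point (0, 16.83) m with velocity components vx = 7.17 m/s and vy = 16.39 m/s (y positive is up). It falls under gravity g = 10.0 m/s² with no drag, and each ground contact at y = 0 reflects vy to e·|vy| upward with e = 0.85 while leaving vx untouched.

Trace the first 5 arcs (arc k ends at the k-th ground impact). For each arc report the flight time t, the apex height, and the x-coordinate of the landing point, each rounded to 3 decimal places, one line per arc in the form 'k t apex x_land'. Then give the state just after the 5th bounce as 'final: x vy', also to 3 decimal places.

Arc 1: start y=16.830, vy=16.390 → t=4.099, apex=30.262, x_land=29.391, impact vy=-24.601
  bounce: vy ← 0.85·24.601 = 20.911
Arc 2: start y=0.000, vy=20.911 → t=4.182, apex=21.864, x_land=59.378, impact vy=-20.911
  bounce: vy ← 0.85·20.911 = 17.775
Arc 3: start y=0.000, vy=17.775 → t=3.555, apex=15.797, x_land=84.866, impact vy=-17.775
  bounce: vy ← 0.85·17.775 = 15.108
Arc 4: start y=0.000, vy=15.108 → t=3.022, apex=11.413, x_land=106.532, impact vy=-15.108
  bounce: vy ← 0.85·15.108 = 12.842
Arc 5: start y=0.000, vy=12.842 → t=2.568, apex=8.246, x_land=124.947, impact vy=-12.842
  bounce: vy ← 0.85·12.842 = 10.916

1 4.099 30.262 29.391
2 4.182 21.864 59.378
3 3.555 15.797 84.866
4 3.022 11.413 106.532
5 2.568 8.246 124.947
final: 124.947 10.916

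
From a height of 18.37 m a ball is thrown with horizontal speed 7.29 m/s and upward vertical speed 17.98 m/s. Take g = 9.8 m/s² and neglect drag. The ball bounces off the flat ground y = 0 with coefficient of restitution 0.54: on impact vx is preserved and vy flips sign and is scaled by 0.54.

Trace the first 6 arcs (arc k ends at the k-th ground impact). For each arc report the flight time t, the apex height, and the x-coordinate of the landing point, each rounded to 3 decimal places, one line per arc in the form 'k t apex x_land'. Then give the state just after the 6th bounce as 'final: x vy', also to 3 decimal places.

Arc 1: start y=18.370, vy=17.980 → t=4.502, apex=34.864, x_land=32.820, impact vy=-26.141
  bounce: vy ← 0.54·26.141 = 14.116
Arc 2: start y=0.000, vy=14.116 → t=2.881, apex=10.166, x_land=53.821, impact vy=-14.116
  bounce: vy ← 0.54·14.116 = 7.623
Arc 3: start y=0.000, vy=7.623 → t=1.556, apex=2.964, x_land=65.162, impact vy=-7.623
  bounce: vy ← 0.54·7.623 = 4.116
Arc 4: start y=0.000, vy=4.116 → t=0.840, apex=0.864, x_land=71.286, impact vy=-4.116
  bounce: vy ← 0.54·4.116 = 2.223
Arc 5: start y=0.000, vy=2.223 → t=0.454, apex=0.252, x_land=74.593, impact vy=-2.223
  bounce: vy ← 0.54·2.223 = 1.200
Arc 6: start y=0.000, vy=1.200 → t=0.245, apex=0.074, x_land=76.379, impact vy=-1.200
  bounce: vy ← 0.54·1.200 = 0.648

1 4.502 34.864 32.820
2 2.881 10.166 53.821
3 1.556 2.964 65.162
4 0.840 0.864 71.286
5 0.454 0.252 74.593
6 0.245 0.074 76.379
final: 76.379 0.648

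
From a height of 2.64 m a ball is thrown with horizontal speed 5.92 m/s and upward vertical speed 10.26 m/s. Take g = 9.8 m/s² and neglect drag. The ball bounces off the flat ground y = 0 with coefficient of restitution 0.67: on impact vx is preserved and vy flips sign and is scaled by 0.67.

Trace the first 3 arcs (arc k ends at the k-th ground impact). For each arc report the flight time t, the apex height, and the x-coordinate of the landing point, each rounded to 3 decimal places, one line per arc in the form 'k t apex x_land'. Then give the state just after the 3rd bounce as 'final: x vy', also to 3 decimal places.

1 2.326 8.011 13.767
2 1.713 3.596 23.910
3 1.148 1.614 30.706
final: 30.706 3.769

Arc 1: start y=2.640, vy=10.260 → t=2.326, apex=8.011, x_land=13.767, impact vy=-12.530
  bounce: vy ← 0.67·12.530 = 8.395
Arc 2: start y=0.000, vy=8.395 → t=1.713, apex=3.596, x_land=23.910, impact vy=-8.395
  bounce: vy ← 0.67·8.395 = 5.625
Arc 3: start y=0.000, vy=5.625 → t=1.148, apex=1.614, x_land=30.706, impact vy=-5.625
  bounce: vy ← 0.67·5.625 = 3.769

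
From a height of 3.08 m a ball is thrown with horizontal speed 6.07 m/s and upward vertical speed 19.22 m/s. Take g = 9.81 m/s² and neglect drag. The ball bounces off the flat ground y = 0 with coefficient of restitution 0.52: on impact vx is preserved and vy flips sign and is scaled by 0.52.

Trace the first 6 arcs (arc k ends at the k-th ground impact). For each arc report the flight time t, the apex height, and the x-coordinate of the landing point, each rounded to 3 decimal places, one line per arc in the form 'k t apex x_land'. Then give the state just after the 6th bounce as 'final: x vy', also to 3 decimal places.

Arc 1: start y=3.080, vy=19.220 → t=4.073, apex=21.908, x_land=24.721, impact vy=-20.733
  bounce: vy ← 0.52·20.733 = 10.781
Arc 2: start y=0.000, vy=10.781 → t=2.198, apex=5.924, x_land=38.062, impact vy=-10.781
  bounce: vy ← 0.52·10.781 = 5.606
Arc 3: start y=0.000, vy=5.606 → t=1.143, apex=1.602, x_land=45.000, impact vy=-5.606
  bounce: vy ← 0.52·5.606 = 2.915
Arc 4: start y=0.000, vy=2.915 → t=0.594, apex=0.433, x_land=48.608, impact vy=-2.915
  bounce: vy ← 0.52·2.915 = 1.516
Arc 5: start y=0.000, vy=1.516 → t=0.309, apex=0.117, x_land=50.483, impact vy=-1.516
  bounce: vy ← 0.52·1.516 = 0.788
Arc 6: start y=0.000, vy=0.788 → t=0.161, apex=0.032, x_land=51.459, impact vy=-0.788
  bounce: vy ← 0.52·0.788 = 0.410

1 4.073 21.908 24.721
2 2.198 5.924 38.062
3 1.143 1.602 45.000
4 0.594 0.433 48.608
5 0.309 0.117 50.483
6 0.161 0.032 51.459
final: 51.459 0.410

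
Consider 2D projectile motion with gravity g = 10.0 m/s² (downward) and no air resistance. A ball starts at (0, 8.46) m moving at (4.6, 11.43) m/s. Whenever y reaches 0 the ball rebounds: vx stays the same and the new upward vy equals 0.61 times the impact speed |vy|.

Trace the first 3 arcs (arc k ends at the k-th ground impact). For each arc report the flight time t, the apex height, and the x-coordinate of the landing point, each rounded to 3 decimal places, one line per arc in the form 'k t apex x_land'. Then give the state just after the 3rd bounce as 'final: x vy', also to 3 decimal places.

1 2.875 14.992 13.223
2 2.113 5.579 22.941
3 1.289 2.076 28.869
final: 28.869 3.930

Arc 1: start y=8.460, vy=11.430 → t=2.875, apex=14.992, x_land=13.223, impact vy=-17.316
  bounce: vy ← 0.61·17.316 = 10.563
Arc 2: start y=0.000, vy=10.563 → t=2.113, apex=5.579, x_land=22.941, impact vy=-10.563
  bounce: vy ← 0.61·10.563 = 6.443
Arc 3: start y=0.000, vy=6.443 → t=1.289, apex=2.076, x_land=28.869, impact vy=-6.443
  bounce: vy ← 0.61·6.443 = 3.930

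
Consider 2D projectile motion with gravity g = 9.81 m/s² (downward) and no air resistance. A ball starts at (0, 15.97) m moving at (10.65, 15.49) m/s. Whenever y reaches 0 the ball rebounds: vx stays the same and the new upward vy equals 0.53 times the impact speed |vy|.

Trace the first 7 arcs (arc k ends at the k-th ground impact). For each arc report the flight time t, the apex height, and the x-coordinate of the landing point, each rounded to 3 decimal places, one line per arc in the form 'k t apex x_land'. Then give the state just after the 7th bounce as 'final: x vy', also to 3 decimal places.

Arc 1: start y=15.970, vy=15.490 → t=3.977, apex=28.199, x_land=42.352, impact vy=-23.522
  bounce: vy ← 0.53·23.522 = 12.467
Arc 2: start y=0.000, vy=12.467 → t=2.542, apex=7.921, x_land=69.420, impact vy=-12.467
  bounce: vy ← 0.53·12.467 = 6.607
Arc 3: start y=0.000, vy=6.607 → t=1.347, apex=2.225, x_land=83.766, impact vy=-6.607
  bounce: vy ← 0.53·6.607 = 3.502
Arc 4: start y=0.000, vy=3.502 → t=0.714, apex=0.625, x_land=91.370, impact vy=-3.502
  bounce: vy ← 0.53·3.502 = 1.856
Arc 5: start y=0.000, vy=1.856 → t=0.378, apex=0.176, x_land=95.399, impact vy=-1.856
  bounce: vy ← 0.53·1.856 = 0.984
Arc 6: start y=0.000, vy=0.984 → t=0.201, apex=0.049, x_land=97.535, impact vy=-0.984
  bounce: vy ← 0.53·0.984 = 0.521
Arc 7: start y=0.000, vy=0.521 → t=0.106, apex=0.014, x_land=98.667, impact vy=-0.521
  bounce: vy ← 0.53·0.521 = 0.276

1 3.977 28.199 42.352
2 2.542 7.921 69.420
3 1.347 2.225 83.766
4 0.714 0.625 91.370
5 0.378 0.176 95.399
6 0.201 0.049 97.535
7 0.106 0.014 98.667
final: 98.667 0.276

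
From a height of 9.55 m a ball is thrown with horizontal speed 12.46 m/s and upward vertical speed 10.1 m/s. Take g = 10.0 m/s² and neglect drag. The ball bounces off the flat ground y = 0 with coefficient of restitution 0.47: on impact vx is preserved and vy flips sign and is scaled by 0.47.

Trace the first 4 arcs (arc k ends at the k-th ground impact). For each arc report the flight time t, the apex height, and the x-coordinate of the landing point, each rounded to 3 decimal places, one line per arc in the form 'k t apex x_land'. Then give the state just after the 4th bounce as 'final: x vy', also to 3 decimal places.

Arc 1: start y=9.550, vy=10.100 → t=2.722, apex=14.651, x_land=33.913, impact vy=-17.118
  bounce: vy ← 0.47·17.118 = 8.045
Arc 2: start y=0.000, vy=8.045 → t=1.609, apex=3.236, x_land=53.962, impact vy=-8.045
  bounce: vy ← 0.47·8.045 = 3.781
Arc 3: start y=0.000, vy=3.781 → t=0.756, apex=0.715, x_land=63.385, impact vy=-3.781
  bounce: vy ← 0.47·3.781 = 1.777
Arc 4: start y=0.000, vy=1.777 → t=0.355, apex=0.158, x_land=67.813, impact vy=-1.777
  bounce: vy ← 0.47·1.777 = 0.835

1 2.722 14.651 33.913
2 1.609 3.236 53.962
3 0.756 0.715 63.385
4 0.355 0.158 67.813
final: 67.813 0.835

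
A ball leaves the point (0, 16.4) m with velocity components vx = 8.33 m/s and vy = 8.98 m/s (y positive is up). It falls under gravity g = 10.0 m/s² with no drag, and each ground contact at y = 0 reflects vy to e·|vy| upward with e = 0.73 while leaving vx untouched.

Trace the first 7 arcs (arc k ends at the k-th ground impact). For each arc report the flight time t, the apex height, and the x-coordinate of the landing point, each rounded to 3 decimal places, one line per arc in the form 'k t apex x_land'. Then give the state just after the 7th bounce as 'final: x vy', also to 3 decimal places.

1 2.919 20.432 24.319
2 2.951 10.888 48.904
3 2.154 5.802 66.851
4 1.573 3.092 79.952
5 1.148 1.648 89.516
6 0.838 0.878 96.498
7 0.612 0.468 101.595
final: 101.595 2.233

Arc 1: start y=16.400, vy=8.980 → t=2.919, apex=20.432, x_land=24.319, impact vy=-20.215
  bounce: vy ← 0.73·20.215 = 14.757
Arc 2: start y=0.000, vy=14.757 → t=2.951, apex=10.888, x_land=48.904, impact vy=-14.757
  bounce: vy ← 0.73·14.757 = 10.772
Arc 3: start y=0.000, vy=10.772 → t=2.154, apex=5.802, x_land=66.851, impact vy=-10.772
  bounce: vy ← 0.73·10.772 = 7.864
Arc 4: start y=0.000, vy=7.864 → t=1.573, apex=3.092, x_land=79.952, impact vy=-7.864
  bounce: vy ← 0.73·7.864 = 5.741
Arc 5: start y=0.000, vy=5.741 → t=1.148, apex=1.648, x_land=89.516, impact vy=-5.741
  bounce: vy ← 0.73·5.741 = 4.191
Arc 6: start y=0.000, vy=4.191 → t=0.838, apex=0.878, x_land=96.498, impact vy=-4.191
  bounce: vy ← 0.73·4.191 = 3.059
Arc 7: start y=0.000, vy=3.059 → t=0.612, apex=0.468, x_land=101.595, impact vy=-3.059
  bounce: vy ← 0.73·3.059 = 2.233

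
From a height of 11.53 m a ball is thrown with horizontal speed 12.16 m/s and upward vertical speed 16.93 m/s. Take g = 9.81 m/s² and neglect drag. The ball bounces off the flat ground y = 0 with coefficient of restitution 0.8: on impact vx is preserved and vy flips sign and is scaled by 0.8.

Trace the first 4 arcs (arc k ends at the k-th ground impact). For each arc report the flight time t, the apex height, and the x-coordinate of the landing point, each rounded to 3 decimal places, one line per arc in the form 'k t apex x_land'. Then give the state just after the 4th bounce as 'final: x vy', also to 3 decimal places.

1 4.034 26.139 49.057
2 3.694 16.729 93.970
3 2.955 10.706 129.901
4 2.364 6.852 158.646
final: 158.646 9.276

Arc 1: start y=11.530, vy=16.930 → t=4.034, apex=26.139, x_land=49.057, impact vy=-22.646
  bounce: vy ← 0.8·22.646 = 18.117
Arc 2: start y=0.000, vy=18.117 → t=3.694, apex=16.729, x_land=93.970, impact vy=-18.117
  bounce: vy ← 0.8·18.117 = 14.493
Arc 3: start y=0.000, vy=14.493 → t=2.955, apex=10.706, x_land=129.901, impact vy=-14.493
  bounce: vy ← 0.8·14.493 = 11.595
Arc 4: start y=0.000, vy=11.595 → t=2.364, apex=6.852, x_land=158.646, impact vy=-11.595
  bounce: vy ← 0.8·11.595 = 9.276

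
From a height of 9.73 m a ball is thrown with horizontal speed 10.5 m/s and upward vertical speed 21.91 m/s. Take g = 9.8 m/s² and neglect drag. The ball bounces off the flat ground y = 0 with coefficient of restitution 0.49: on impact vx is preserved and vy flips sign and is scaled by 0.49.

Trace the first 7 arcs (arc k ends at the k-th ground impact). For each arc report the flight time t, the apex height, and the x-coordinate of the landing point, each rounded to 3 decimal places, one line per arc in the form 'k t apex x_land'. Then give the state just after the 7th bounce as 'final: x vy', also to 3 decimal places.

Arc 1: start y=9.730, vy=21.910 → t=4.878, apex=34.222, x_land=51.224, impact vy=-25.899
  bounce: vy ← 0.49·25.899 = 12.690
Arc 2: start y=0.000, vy=12.690 → t=2.590, apex=8.217, x_land=78.418, impact vy=-12.690
  bounce: vy ← 0.49·12.690 = 6.218
Arc 3: start y=0.000, vy=6.218 → t=1.269, apex=1.973, x_land=91.743, impact vy=-6.218
  bounce: vy ← 0.49·6.218 = 3.047
Arc 4: start y=0.000, vy=3.047 → t=0.622, apex=0.474, x_land=98.272, impact vy=-3.047
  bounce: vy ← 0.49·3.047 = 1.493
Arc 5: start y=0.000, vy=1.493 → t=0.305, apex=0.114, x_land=101.471, impact vy=-1.493
  bounce: vy ← 0.49·1.493 = 0.732
Arc 6: start y=0.000, vy=0.732 → t=0.149, apex=0.027, x_land=103.039, impact vy=-0.732
  bounce: vy ← 0.49·0.732 = 0.358
Arc 7: start y=0.000, vy=0.358 → t=0.073, apex=0.007, x_land=103.807, impact vy=-0.358
  bounce: vy ← 0.49·0.358 = 0.176

1 4.878 34.222 51.224
2 2.590 8.217 78.418
3 1.269 1.973 91.743
4 0.622 0.474 98.272
5 0.305 0.114 101.471
6 0.149 0.027 103.039
7 0.073 0.007 103.807
final: 103.807 0.176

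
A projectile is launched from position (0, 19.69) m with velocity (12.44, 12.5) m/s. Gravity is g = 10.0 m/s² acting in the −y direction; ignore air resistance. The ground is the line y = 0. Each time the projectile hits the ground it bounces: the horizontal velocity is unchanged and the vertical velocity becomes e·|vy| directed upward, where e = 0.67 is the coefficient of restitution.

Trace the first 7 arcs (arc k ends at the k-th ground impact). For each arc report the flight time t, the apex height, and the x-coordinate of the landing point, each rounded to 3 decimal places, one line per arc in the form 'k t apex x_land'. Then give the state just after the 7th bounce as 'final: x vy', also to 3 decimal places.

1 3.595 27.503 44.726
2 3.143 12.346 83.821
3 2.106 5.542 110.015
4 1.411 2.488 127.565
5 0.945 1.117 139.324
6 0.633 0.501 147.202
7 0.424 0.225 152.480
final: 152.480 1.421

Arc 1: start y=19.690, vy=12.500 → t=3.595, apex=27.503, x_land=44.726, impact vy=-23.453
  bounce: vy ← 0.67·23.453 = 15.714
Arc 2: start y=0.000, vy=15.714 → t=3.143, apex=12.346, x_land=83.821, impact vy=-15.714
  bounce: vy ← 0.67·15.714 = 10.528
Arc 3: start y=0.000, vy=10.528 → t=2.106, apex=5.542, x_land=110.015, impact vy=-10.528
  bounce: vy ← 0.67·10.528 = 7.054
Arc 4: start y=0.000, vy=7.054 → t=1.411, apex=2.488, x_land=127.565, impact vy=-7.054
  bounce: vy ← 0.67·7.054 = 4.726
Arc 5: start y=0.000, vy=4.726 → t=0.945, apex=1.117, x_land=139.324, impact vy=-4.726
  bounce: vy ← 0.67·4.726 = 3.166
Arc 6: start y=0.000, vy=3.166 → t=0.633, apex=0.501, x_land=147.202, impact vy=-3.166
  bounce: vy ← 0.67·3.166 = 2.122
Arc 7: start y=0.000, vy=2.122 → t=0.424, apex=0.225, x_land=152.480, impact vy=-2.122
  bounce: vy ← 0.67·2.122 = 1.421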